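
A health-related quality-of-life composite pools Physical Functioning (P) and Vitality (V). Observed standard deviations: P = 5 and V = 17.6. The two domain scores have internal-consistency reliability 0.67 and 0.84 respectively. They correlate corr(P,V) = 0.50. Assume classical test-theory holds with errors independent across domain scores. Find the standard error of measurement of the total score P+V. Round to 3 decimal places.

7.603

Var(total) = 334.76 + 88 = 422.76.
True-score variance = 276.948 + 88 = 364.948, so reliability = 0.8633.
Error variance = 422.76 − 364.948 = 57.8116; SEM = √57.8116 = 7.603.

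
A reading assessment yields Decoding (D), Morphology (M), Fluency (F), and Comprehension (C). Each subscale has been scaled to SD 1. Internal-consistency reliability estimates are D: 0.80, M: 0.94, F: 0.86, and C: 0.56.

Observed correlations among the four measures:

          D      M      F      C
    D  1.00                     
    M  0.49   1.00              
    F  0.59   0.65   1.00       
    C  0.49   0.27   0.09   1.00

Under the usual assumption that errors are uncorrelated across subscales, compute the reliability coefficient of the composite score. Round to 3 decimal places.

Var(D+M+F+C) = 4 + 2·[0.49 + 0.59 + 0.49 + 0.65 + 0.27 + 0.09] = 4 + 5.16 = 9.16.
Under uncorrelated errors the observed covariances equal the true-score covariances, so only the own-variance terms attenuate.
True-score variance = [0.80 + 0.94 + 0.86 + 0.56] + 5.16 = 3.16 + 5.16 = 8.32.
Reliability = 8.32 / 9.16 = 0.908.

0.908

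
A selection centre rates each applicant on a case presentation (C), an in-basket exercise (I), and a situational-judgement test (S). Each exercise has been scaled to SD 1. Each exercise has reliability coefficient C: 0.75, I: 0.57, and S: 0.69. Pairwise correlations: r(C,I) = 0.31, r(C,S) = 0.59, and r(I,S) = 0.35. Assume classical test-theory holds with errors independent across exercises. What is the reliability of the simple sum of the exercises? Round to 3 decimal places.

Var(C+I+S) = 3 + 2·[0.31 + 0.59 + 0.35] = 3 + 2.5 = 5.5.
With uncorrelated errors the cross-covariances are all true-score covariance, so they carry over unchanged; only the diagonal terms shrink to ρᵢσᵢ².
True-score variance = [0.75 + 0.57 + 0.69] + 2.5 = 2.01 + 2.5 = 4.51.
Reliability = 4.51 / 5.5 = 0.820.

0.820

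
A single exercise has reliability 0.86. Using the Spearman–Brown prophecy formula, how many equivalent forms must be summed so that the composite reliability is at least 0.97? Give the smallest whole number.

k ≥ ρ*(1−ρ₁)/(ρ₁(1−ρ*)) = 0.97·0.14 / (0.86·0.03) = 5.264.
Smallest integer k = 6.

6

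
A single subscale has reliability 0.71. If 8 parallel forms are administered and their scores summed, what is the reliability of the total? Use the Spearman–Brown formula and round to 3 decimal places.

ρ_k = kρ / (1 + (k−1)ρ) = 8·0.71 / (1 + 7·0.71) = 5.680 / 5.970 = 0.951.

0.951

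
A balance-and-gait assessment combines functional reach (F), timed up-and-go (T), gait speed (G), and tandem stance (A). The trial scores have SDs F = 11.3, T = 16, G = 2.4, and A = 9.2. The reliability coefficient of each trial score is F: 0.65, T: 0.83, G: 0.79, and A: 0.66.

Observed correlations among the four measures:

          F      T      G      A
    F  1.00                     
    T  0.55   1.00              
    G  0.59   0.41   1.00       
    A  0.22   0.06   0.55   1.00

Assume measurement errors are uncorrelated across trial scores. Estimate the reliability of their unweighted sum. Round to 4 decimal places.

0.8566

Var(F+T+G+A) = 11.3² + 16² + 2.4² + 9.2² + 2·[11.3·16·0.55 + 11.3·2.4·0.59 + 11.3·9.2·0.22 + 16·2.4·0.41 + 16·9.2·0.06 + 2.4·9.2·0.55] = 474.09 + 350.064 = 824.154.
Because errors are independent across components, Cov(Tᵢ,Tⱼ) = Cov(Xᵢ,Xⱼ); the off-diagonal part of the true-score variance is the same as above.
True-score variance = [11.3²·0.65 + 16²·0.83 + 2.4²·0.79 + 9.2²·0.66] + 350.064 = 355.891 + 350.064 = 705.955.
Reliability = 705.955 / 824.154 = 0.8566.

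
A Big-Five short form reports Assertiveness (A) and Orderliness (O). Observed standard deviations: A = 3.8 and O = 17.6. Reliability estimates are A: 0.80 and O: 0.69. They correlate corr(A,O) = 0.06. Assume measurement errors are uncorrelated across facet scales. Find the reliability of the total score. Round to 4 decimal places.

0.7023

Var(A+O) = 3.8² + 17.6² + 2·[3.8·17.6·0.06] = 324.2 + 8.0256 = 332.226.
Because errors are independent across components, Cov(Tᵢ,Tⱼ) = Cov(Xᵢ,Xⱼ); the off-diagonal part of the true-score variance is the same as above.
True-score variance = [3.8²·0.80 + 17.6²·0.69] + 8.0256 = 225.286 + 8.0256 = 233.312.
Reliability = 233.312 / 332.226 = 0.7023.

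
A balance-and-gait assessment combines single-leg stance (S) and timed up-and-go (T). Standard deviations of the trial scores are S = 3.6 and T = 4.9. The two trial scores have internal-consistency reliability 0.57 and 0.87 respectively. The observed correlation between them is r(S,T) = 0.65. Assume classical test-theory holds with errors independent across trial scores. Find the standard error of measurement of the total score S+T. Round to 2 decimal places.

Var(total) = 36.97 + 22.932 = 59.902.
True-score variance = 28.2759 + 22.932 = 51.2079, so reliability = 0.8549.
Error variance = 59.902 − 51.2079 = 8.6941; SEM = √8.6941 = 2.95.

2.95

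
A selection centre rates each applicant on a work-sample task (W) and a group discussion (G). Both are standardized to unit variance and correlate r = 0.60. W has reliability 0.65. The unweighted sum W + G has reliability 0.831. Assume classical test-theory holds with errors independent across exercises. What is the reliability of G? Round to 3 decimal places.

0.809

Var(W+G) = 2 + 2·0.60 = 3.200.
True-score variance = ρ_W + ρ_G + 2·0.60, so 0.831 = (0.65 + ρ_G + 1.20) / 3.200.
ρ_G = 0.831·3.200 − 0.65 − 1.20 = 0.809.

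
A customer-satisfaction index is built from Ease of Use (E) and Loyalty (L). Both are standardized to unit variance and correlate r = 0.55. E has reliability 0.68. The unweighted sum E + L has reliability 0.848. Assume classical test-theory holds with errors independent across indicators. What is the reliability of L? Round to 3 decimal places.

Var(E+L) = 2 + 2·0.55 = 3.100.
True-score variance = ρ_E + ρ_L + 2·0.55, so 0.848 = (0.68 + ρ_L + 1.10) / 3.100.
ρ_L = 0.848·3.100 − 0.68 − 1.10 = 0.849.

0.849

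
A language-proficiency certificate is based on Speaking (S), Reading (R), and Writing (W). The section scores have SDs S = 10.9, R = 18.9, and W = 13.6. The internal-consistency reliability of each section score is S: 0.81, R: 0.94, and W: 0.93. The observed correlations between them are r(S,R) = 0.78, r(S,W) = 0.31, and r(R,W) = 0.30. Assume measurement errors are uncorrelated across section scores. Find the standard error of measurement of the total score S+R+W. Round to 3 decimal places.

Var(total) = 660.98 + 567.508 = 1228.49.
True-score variance = 604.026 + 567.508 = 1171.53, so reliability = 0.9536.
Error variance = 1228.49 − 1171.53 = 56.9537; SEM = √56.9537 = 7.547.

7.547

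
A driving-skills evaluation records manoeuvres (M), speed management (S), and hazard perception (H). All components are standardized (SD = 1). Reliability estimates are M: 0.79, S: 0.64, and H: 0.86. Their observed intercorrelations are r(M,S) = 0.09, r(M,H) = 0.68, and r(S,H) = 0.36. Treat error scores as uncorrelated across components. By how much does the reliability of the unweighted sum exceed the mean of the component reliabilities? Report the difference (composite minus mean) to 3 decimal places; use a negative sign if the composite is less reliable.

Var(sum) = 3 + 2.26 = 5.26; true-score variance = 2.29 + 2.26 = 4.55; composite reliability = 0.8650.
Mean component reliability = 0.7633.
Difference = 0.8650 − 0.7633 = 0.102.

0.102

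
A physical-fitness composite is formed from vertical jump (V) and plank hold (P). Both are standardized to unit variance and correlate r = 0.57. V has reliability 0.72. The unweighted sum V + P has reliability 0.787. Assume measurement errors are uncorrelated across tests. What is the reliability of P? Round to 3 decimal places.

Var(V+P) = 2 + 2·0.57 = 3.140.
True-score variance = ρ_V + ρ_P + 2·0.57, so 0.787 = (0.72 + ρ_P + 1.14) / 3.140.
ρ_P = 0.787·3.140 − 0.72 − 1.14 = 0.611.

0.611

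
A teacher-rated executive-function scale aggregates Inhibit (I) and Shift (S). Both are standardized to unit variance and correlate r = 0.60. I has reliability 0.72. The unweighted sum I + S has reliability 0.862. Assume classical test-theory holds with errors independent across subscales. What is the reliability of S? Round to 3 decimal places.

0.838

Var(I+S) = 2 + 2·0.60 = 3.200.
True-score variance = ρ_I + ρ_S + 2·0.60, so 0.862 = (0.72 + ρ_S + 1.20) / 3.200.
ρ_S = 0.862·3.200 − 0.72 − 1.20 = 0.838.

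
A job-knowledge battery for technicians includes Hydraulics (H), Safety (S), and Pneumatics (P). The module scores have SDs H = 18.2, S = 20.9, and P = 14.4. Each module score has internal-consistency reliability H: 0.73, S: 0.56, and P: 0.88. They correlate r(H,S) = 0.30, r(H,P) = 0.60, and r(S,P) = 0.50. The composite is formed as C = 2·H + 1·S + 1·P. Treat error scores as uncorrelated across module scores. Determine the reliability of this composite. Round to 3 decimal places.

Var(C) = 2²·18.2² + 20.9² + 14.4² + 2·[2·18.2·20.9·0.30 + 2·18.2·14.4·0.60 + 20.9·14.4·0.50] = 1969.13 + 1386.41 = 3355.54.
Because errors are independent across components, Cov(Tᵢ,Tⱼ) = Cov(Xᵢ,Xⱼ); the off-diagonal part of the true-score variance is the same as above.
True-score variance = [2²·18.2²·0.73 + 20.9²·0.56 + 14.4²·0.88] + 1386.41 = 1394.31 + 1386.41 = 2780.72.
Reliability = 2780.72 / 3355.54 = 0.829.

0.829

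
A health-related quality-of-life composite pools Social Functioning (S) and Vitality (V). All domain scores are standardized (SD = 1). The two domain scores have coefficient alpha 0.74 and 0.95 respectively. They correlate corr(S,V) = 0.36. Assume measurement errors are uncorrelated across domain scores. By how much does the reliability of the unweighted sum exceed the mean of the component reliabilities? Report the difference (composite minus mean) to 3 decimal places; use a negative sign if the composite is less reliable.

Var(sum) = 2 + 0.72 = 2.72; true-score variance = 1.69 + 0.72 = 2.41; composite reliability = 0.8860.
Mean component reliability = 0.8450.
Difference = 0.8860 − 0.8450 = 0.041.

0.041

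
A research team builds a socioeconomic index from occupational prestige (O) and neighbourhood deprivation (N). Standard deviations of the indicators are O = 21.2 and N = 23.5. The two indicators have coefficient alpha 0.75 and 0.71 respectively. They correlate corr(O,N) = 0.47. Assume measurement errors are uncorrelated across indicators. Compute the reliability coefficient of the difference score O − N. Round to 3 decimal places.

Var(O−N) = 21.2² + 23.5² − 2·21.2·23.5·0.47 = 1001.69 − 468.308 = 533.382.
Because errors are independent across components, Cov(Tᵢ,Tⱼ) = Cov(Xᵢ,Xⱼ); the off-diagonal part of the true-score variance is the same as above.
True-score variance = [21.2²·0.75 + 23.5²·0.71] − 468.308 = 729.178 − 468.308 = 260.87.
Reliability = 260.87 / 533.382 = 0.489.

0.489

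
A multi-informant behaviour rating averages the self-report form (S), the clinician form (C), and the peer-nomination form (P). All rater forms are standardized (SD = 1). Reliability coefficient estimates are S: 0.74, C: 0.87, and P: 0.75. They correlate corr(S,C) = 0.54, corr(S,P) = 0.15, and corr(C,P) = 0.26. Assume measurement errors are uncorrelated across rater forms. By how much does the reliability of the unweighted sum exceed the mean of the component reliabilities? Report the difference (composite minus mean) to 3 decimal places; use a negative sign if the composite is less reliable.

Var(sum) = 3 + 1.9 = 4.9; true-score variance = 2.36 + 1.9 = 4.26; composite reliability = 0.8694.
Mean component reliability = 0.7867.
Difference = 0.8694 − 0.7867 = 0.083.

0.083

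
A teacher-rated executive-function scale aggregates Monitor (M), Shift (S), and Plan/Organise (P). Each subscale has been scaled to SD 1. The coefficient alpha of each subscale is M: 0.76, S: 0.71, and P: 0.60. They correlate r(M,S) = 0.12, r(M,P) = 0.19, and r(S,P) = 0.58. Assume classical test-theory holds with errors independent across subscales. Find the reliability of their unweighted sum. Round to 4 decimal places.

Var(M+S+P) = 3 + 2·[0.12 + 0.19 + 0.58] = 3 + 1.78 = 4.78.
Because errors are independent across components, Cov(Tᵢ,Tⱼ) = Cov(Xᵢ,Xⱼ); the off-diagonal part of the true-score variance is the same as above.
True-score variance = [0.76 + 0.71 + 0.60] + 1.78 = 2.07 + 1.78 = 3.85.
Reliability = 3.85 / 4.78 = 0.8054.

0.8054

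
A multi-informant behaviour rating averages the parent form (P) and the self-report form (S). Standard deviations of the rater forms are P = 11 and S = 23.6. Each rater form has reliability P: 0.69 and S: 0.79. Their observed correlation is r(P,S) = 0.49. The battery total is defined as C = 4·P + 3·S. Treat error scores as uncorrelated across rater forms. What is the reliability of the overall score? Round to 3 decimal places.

Var(C) = 4²·11² + 3²·23.6² + 2·[12·11·23.6·0.49] = 6948.64 + 3052.9 = 10001.5.
Under uncorrelated errors the observed covariances equal the true-score covariances, so only the own-variance terms attenuate.
True-score variance = [4²·11²·0.69 + 3²·23.6²·0.79] + 3052.9 = 5295.83 + 3052.9 = 8348.72.
Reliability = 8348.72 / 10001.5 = 0.835.

0.835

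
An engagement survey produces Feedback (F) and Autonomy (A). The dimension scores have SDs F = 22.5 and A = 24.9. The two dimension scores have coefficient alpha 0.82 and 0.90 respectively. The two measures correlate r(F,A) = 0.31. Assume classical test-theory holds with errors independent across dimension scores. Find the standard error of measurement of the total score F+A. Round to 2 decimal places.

Var(total) = 1126.26 + 347.355 = 1473.61.
True-score variance = 973.134 + 347.355 = 1320.49, so reliability = 0.8961.
Error variance = 1473.61 − 1320.49 = 153.126; SEM = √153.126 = 12.37.

12.37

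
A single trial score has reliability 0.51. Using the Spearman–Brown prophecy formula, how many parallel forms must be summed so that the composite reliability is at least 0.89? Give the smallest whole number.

8

k ≥ ρ*(1−ρ₁)/(ρ₁(1−ρ*)) = 0.89·0.49 / (0.51·0.11) = 7.774.
Smallest integer k = 8.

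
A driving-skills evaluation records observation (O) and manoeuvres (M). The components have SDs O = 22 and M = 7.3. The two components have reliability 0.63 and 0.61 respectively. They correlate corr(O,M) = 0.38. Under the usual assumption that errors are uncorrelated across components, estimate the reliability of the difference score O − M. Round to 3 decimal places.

Var(O−M) = 22² + 7.3² − 2·22·7.3·0.38 = 537.29 − 122.056 = 415.234.
With uncorrelated errors the cross-covariances are all true-score covariance, so they carry over unchanged; only the diagonal terms shrink to ρᵢσᵢ².
True-score variance = [22²·0.63 + 7.3²·0.61] − 122.056 = 337.427 − 122.056 = 215.371.
Reliability = 215.371 / 415.234 = 0.519.

0.519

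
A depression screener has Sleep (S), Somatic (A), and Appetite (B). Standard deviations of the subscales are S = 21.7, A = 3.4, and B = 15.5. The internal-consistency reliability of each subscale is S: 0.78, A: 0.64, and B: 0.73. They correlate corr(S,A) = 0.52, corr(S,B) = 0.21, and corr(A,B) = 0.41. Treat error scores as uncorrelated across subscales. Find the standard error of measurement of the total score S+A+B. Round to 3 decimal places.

13.139

Var(total) = 722.7 + 261.212 = 983.912.
True-score variance = 550.075 + 261.212 = 811.287, so reliability = 0.8246.
Error variance = 983.912 − 811.287 = 172.625; SEM = √172.625 = 13.139.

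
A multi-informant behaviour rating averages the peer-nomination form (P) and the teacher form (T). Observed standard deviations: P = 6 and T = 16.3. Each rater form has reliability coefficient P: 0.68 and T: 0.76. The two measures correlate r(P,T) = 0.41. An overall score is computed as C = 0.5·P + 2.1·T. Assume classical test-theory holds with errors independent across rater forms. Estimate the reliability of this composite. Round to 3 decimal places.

0.775

Var(C) = 0.5²·6² + 2.1²·16.3² + 2·[1.05·6·16.3·0.41] = 1180.69 + 84.2058 = 1264.9.
With uncorrelated errors the cross-covariances are all true-score covariance, so they carry over unchanged; only the diagonal terms shrink to ρᵢσᵢ².
True-score variance = [0.5²·6²·0.68 + 2.1²·16.3²·0.76] + 84.2058 = 896.607 + 84.2058 = 980.812.
Reliability = 980.812 / 1264.9 = 0.775.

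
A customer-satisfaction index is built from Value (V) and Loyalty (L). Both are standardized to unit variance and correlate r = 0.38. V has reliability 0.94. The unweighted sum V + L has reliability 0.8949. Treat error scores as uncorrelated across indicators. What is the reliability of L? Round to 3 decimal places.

Var(V+L) = 2 + 2·0.38 = 2.760.
True-score variance = ρ_V + ρ_L + 2·0.38, so 0.8949 = (0.94 + ρ_L + 0.76) / 2.760.
ρ_L = 0.8949·2.760 − 0.94 − 0.76 = 0.770.

0.770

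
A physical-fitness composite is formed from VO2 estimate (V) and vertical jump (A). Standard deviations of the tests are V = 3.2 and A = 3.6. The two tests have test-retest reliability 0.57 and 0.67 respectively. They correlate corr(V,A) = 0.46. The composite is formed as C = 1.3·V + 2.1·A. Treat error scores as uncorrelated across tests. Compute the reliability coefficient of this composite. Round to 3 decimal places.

0.746

Var(C) = 1.3²·3.2² + 2.1²·3.6² + 2·[2.73·3.2·3.6·0.46] = 74.4592 + 28.9336 = 103.393.
Because errors are independent across components, Cov(Tᵢ,Tⱼ) = Cov(Xᵢ,Xⱼ); the off-diagonal part of the true-score variance is the same as above.
True-score variance = [1.3²·3.2²·0.57 + 2.1²·3.6²·0.67] + 28.9336 = 48.1571 + 28.9336 = 77.0907.
Reliability = 77.0907 / 103.393 = 0.746.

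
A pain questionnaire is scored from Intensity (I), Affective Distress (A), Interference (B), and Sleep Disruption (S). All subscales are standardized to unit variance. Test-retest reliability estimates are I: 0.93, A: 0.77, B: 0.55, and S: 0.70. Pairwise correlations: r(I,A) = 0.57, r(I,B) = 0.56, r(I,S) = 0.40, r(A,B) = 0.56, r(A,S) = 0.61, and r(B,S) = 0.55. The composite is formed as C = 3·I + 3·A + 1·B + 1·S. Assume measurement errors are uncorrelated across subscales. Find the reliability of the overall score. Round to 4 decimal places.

Var(C) = 3² + 3² + 1 + 1 + 2·[9·0.57 + 3·0.56 + 3·0.40 + 3·0.56 + 3·0.61 + 0.55] = 20 + 24.14 = 44.14.
Under uncorrelated errors the observed covariances equal the true-score covariances, so only the own-variance terms attenuate.
True-score variance = [3²·0.93 + 3²·0.77 + 0.55 + 0.70] + 24.14 = 16.55 + 24.14 = 40.69.
Reliability = 40.69 / 44.14 = 0.9218.

0.9218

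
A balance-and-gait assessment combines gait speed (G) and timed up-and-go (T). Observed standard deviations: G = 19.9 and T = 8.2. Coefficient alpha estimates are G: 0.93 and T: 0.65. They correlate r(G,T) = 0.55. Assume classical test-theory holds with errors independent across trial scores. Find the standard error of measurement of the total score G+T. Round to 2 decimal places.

Var(total) = 463.25 + 179.498 = 642.748.
True-score variance = 411.995 + 179.498 = 591.493, so reliability = 0.9203.
Error variance = 642.748 − 591.493 = 51.2547; SEM = √51.2547 = 7.16.

7.16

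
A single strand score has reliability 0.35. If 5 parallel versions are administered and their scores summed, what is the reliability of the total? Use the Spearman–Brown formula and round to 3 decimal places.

0.729

ρ_k = kρ / (1 + (k−1)ρ) = 5·0.35 / (1 + 4·0.35) = 1.750 / 2.400 = 0.729.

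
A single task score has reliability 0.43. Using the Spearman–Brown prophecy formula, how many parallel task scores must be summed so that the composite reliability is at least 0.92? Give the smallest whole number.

k ≥ ρ*(1−ρ₁)/(ρ₁(1−ρ*)) = 0.92·0.57 / (0.43·0.08) = 15.244.
Smallest integer k = 16.

16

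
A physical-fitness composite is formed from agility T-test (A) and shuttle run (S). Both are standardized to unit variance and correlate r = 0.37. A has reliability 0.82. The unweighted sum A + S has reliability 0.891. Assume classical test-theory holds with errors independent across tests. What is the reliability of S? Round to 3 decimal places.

Var(A+S) = 2 + 2·0.37 = 2.740.
True-score variance = ρ_A + ρ_S + 2·0.37, so 0.891 = (0.82 + ρ_S + 0.74) / 2.740.
ρ_S = 0.891·2.740 − 0.82 − 0.74 = 0.881.

0.881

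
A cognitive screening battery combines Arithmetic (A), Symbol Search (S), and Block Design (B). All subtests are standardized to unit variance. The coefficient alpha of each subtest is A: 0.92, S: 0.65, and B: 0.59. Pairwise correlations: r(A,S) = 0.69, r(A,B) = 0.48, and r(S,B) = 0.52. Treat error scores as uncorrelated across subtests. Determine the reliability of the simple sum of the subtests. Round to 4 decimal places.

0.8683

Var(A+S+B) = 3 + 2·[0.69 + 0.48 + 0.52] = 3 + 3.38 = 6.38.
With uncorrelated errors the cross-covariances are all true-score covariance, so they carry over unchanged; only the diagonal terms shrink to ρᵢσᵢ².
True-score variance = [0.92 + 0.65 + 0.59] + 3.38 = 2.16 + 3.38 = 5.54.
Reliability = 5.54 / 6.38 = 0.8683.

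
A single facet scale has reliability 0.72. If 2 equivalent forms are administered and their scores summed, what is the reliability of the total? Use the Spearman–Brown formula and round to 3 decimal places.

0.837

ρ_k = kρ / (1 + (k−1)ρ) = 2·0.72 / (1 + 1·0.72) = 1.440 / 1.720 = 0.837.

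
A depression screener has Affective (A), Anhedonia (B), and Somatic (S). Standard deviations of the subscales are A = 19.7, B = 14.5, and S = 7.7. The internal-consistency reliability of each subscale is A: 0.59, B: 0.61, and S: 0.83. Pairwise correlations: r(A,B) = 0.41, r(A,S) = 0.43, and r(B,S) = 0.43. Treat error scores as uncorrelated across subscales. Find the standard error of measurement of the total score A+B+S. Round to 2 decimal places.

15.85

Var(total) = 657.63 + 460.705 = 1118.34.
True-score variance = 406.436 + 460.705 = 867.142, so reliability = 0.7754.
Error variance = 1118.34 − 867.142 = 251.194; SEM = √251.194 = 15.85.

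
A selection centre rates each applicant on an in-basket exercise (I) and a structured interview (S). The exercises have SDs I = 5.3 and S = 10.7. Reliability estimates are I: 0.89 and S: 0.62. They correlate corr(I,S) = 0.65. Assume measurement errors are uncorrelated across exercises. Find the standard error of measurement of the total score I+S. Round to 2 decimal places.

Var(total) = 142.58 + 73.723 = 216.303.
True-score variance = 95.9839 + 73.723 = 169.707, so reliability = 0.7846.
Error variance = 216.303 − 169.707 = 46.5961; SEM = √46.5961 = 6.83.

6.83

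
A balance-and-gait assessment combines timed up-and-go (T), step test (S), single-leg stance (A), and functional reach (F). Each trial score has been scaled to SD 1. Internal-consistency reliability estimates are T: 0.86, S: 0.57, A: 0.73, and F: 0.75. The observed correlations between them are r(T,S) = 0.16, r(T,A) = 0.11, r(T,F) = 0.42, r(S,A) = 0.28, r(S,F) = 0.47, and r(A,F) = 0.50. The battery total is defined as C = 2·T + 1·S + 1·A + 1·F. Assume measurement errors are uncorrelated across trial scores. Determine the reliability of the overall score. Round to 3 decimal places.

0.877

Var(C) = 2² + 1 + 1 + 1 + 2·[2·0.16 + 2·0.11 + 2·0.42 + 0.28 + 0.47 + 0.50] = 7 + 5.26 = 12.26.
Under uncorrelated errors the observed covariances equal the true-score covariances, so only the own-variance terms attenuate.
True-score variance = [2²·0.86 + 0.57 + 0.73 + 0.75] + 5.26 = 5.49 + 5.26 = 10.75.
Reliability = 10.75 / 12.26 = 0.877.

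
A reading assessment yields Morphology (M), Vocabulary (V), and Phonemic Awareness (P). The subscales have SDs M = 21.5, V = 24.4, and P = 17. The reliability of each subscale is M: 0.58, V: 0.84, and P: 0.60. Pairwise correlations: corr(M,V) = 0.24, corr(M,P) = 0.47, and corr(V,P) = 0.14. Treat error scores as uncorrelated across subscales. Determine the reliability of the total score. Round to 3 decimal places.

Var(M+V+P) = 21.5² + 24.4² + 17² + 2·[21.5·24.4·0.24 + 21.5·17·0.47 + 24.4·17·0.14] = 1346.61 + 711.522 = 2058.13.
Because errors are independent across components, Cov(Tᵢ,Tⱼ) = Cov(Xᵢ,Xⱼ); the off-diagonal part of the true-score variance is the same as above.
True-score variance = [21.5²·0.58 + 24.4²·0.84 + 17²·0.60] + 711.522 = 941.607 + 711.522 = 1653.13.
Reliability = 1653.13 / 2058.13 = 0.803.

0.803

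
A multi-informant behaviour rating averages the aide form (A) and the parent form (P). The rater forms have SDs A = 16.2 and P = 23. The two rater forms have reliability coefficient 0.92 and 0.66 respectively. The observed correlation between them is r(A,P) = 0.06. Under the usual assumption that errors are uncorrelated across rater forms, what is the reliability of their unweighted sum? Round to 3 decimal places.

0.760

Var(A+P) = 16.2² + 23² + 2·[16.2·23·0.06] = 791.44 + 44.712 = 836.152.
Under uncorrelated errors the observed covariances equal the true-score covariances, so only the own-variance terms attenuate.
True-score variance = [16.2²·0.92 + 23²·0.66] + 44.712 = 590.585 + 44.712 = 635.297.
Reliability = 635.297 / 836.152 = 0.760.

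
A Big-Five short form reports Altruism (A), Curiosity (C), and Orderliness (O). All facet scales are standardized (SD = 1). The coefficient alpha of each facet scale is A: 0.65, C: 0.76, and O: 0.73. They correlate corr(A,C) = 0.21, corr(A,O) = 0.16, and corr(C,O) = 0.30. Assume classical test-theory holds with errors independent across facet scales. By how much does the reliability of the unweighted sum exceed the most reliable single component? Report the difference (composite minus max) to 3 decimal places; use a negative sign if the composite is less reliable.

0.042

Var(sum) = 3 + 1.34 = 4.34; true-score variance = 2.14 + 1.34 = 3.48; composite reliability = 0.8018.
Max component reliability = 0.7600.
Difference = 0.8018 − 0.7600 = 0.042.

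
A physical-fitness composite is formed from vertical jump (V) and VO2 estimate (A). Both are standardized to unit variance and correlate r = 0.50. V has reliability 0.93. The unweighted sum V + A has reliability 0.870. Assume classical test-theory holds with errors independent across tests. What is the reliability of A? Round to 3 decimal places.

Var(V+A) = 2 + 2·0.50 = 3.000.
True-score variance = ρ_V + ρ_A + 2·0.50, so 0.870 = (0.93 + ρ_A + 1.00) / 3.000.
ρ_A = 0.870·3.000 − 0.93 − 1.00 = 0.680.

0.680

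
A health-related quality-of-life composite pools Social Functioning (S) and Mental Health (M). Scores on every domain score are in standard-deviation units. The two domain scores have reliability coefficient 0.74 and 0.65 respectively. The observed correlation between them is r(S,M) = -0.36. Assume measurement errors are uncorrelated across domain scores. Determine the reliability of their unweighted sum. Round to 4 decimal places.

Var(S+M) = 2 + 2·[(-0.36)] = 2 − 0.72 = 1.28.
With uncorrelated errors the cross-covariances are all true-score covariance, so they carry over unchanged; only the diagonal terms shrink to ρᵢσᵢ².
True-score variance = [0.74 + 0.65] − 0.72 = 1.39 − 0.72 = 0.67.
Reliability = 0.67 / 1.28 = 0.5234.

0.5234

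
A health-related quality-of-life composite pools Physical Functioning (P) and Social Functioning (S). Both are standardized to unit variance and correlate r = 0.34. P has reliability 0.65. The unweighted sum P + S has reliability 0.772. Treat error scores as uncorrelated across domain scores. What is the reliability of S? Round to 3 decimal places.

Var(P+S) = 2 + 2·0.34 = 2.680.
True-score variance = ρ_P + ρ_S + 2·0.34, so 0.772 = (0.65 + ρ_S + 0.68) / 2.680.
ρ_S = 0.772·2.680 − 0.65 − 0.68 = 0.739.

0.739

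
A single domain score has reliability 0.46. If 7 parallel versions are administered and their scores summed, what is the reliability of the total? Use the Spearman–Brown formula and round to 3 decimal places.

0.856

ρ_k = kρ / (1 + (k−1)ρ) = 7·0.46 / (1 + 6·0.46) = 3.220 / 3.760 = 0.856.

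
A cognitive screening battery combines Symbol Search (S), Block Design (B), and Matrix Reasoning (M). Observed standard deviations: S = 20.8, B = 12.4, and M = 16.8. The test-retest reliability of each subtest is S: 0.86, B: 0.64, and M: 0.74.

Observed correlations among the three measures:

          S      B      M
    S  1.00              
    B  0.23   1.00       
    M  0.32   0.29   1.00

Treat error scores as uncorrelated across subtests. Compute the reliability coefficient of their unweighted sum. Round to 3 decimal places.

0.858

Var(S+B+M) = 20.8² + 12.4² + 16.8² + 2·[20.8·12.4·0.23 + 20.8·16.8·0.32 + 12.4·16.8·0.29] = 868.64 + 463.11 = 1331.75.
With uncorrelated errors the cross-covariances are all true-score covariance, so they carry over unchanged; only the diagonal terms shrink to ρᵢσᵢ².
True-score variance = [20.8²·0.86 + 12.4²·0.64 + 16.8²·0.74] + 463.11 = 679.334 + 463.11 = 1142.44.
Reliability = 1142.44 / 1331.75 = 0.858.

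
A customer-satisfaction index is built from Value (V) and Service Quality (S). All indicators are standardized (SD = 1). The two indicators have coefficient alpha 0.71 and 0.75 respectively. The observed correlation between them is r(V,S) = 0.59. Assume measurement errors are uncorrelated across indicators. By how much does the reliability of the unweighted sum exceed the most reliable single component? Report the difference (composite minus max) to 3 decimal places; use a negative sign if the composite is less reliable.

Var(sum) = 2 + 1.18 = 3.18; true-score variance = 1.46 + 1.18 = 2.64; composite reliability = 0.8302.
Max component reliability = 0.7500.
Difference = 0.8302 − 0.7500 = 0.080.

0.080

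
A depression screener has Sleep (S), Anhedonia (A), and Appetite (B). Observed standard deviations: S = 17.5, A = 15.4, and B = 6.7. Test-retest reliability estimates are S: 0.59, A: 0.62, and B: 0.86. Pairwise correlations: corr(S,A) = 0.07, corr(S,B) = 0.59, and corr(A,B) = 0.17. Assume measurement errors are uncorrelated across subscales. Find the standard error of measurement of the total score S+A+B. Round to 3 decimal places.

Var(total) = 588.3 + 211.166 = 799.466.
True-score variance = 366.332 + 211.166 = 577.498, so reliability = 0.7224.
Error variance = 799.466 − 577.498 = 221.968; SEM = √221.968 = 14.899.

14.899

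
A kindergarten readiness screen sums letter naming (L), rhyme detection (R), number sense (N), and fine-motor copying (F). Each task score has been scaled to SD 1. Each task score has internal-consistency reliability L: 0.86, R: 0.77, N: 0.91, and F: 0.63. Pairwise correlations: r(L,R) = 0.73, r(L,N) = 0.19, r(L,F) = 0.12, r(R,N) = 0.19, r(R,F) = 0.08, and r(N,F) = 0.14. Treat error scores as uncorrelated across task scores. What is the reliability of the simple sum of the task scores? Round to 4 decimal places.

Var(L+R+N+F) = 4 + 2·[0.73 + 0.19 + 0.12 + 0.19 + 0.08 + 0.14] = 4 + 2.9 = 6.9.
With uncorrelated errors the cross-covariances are all true-score covariance, so they carry over unchanged; only the diagonal terms shrink to ρᵢσᵢ².
True-score variance = [0.86 + 0.77 + 0.91 + 0.63] + 2.9 = 3.17 + 2.9 = 6.07.
Reliability = 6.07 / 6.9 = 0.8797.

0.8797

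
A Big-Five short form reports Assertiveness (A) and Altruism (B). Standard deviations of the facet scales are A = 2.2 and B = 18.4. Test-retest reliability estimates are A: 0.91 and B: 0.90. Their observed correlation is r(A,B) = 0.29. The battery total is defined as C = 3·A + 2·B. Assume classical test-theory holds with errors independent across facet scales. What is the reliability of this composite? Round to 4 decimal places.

0.9094

Var(C) = 3²·2.2² + 2²·18.4² + 2·[6·2.2·18.4·0.29] = 1397.8 + 140.87 = 1538.67.
With uncorrelated errors the cross-covariances are all true-score covariance, so they carry over unchanged; only the diagonal terms shrink to ρᵢσᵢ².
True-score variance = [3²·2.2²·0.91 + 2²·18.4²·0.90] + 140.87 = 1258.46 + 140.87 = 1399.33.
Reliability = 1399.33 / 1538.67 = 0.9094.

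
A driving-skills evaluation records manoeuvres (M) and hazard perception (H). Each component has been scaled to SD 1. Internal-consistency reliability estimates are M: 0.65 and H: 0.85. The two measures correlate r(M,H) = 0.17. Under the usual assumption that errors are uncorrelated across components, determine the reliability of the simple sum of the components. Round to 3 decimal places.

Var(M+H) = 2 + 2·[0.17] = 2 + 0.34 = 2.34.
Because errors are independent across components, Cov(Tᵢ,Tⱼ) = Cov(Xᵢ,Xⱼ); the off-diagonal part of the true-score variance is the same as above.
True-score variance = [0.65 + 0.85] + 0.34 = 1.5 + 0.34 = 1.84.
Reliability = 1.84 / 2.34 = 0.786.

0.786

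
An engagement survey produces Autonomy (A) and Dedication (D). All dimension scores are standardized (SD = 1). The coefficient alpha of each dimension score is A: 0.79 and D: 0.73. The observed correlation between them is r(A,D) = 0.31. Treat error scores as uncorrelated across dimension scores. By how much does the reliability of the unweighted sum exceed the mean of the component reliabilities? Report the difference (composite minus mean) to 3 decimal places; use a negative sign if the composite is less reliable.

Var(sum) = 2 + 0.62 = 2.62; true-score variance = 1.52 + 0.62 = 2.14; composite reliability = 0.8168.
Mean component reliability = 0.7600.
Difference = 0.8168 − 0.7600 = 0.057.

0.057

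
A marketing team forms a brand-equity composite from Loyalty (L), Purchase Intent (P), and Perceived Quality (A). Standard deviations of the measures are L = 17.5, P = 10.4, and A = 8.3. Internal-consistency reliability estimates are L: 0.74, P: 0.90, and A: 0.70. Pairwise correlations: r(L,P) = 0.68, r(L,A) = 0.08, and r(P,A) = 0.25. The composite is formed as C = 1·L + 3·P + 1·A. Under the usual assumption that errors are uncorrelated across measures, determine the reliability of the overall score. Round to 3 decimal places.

0.912

Var(C) = 17.5² + 3²·10.4² + 8.3² + 2·[3·17.5·10.4·0.68 + 17.5·8.3·0.08 + 3·10.4·8.3·0.25] = 1348.58 + 895.28 = 2243.86.
With uncorrelated errors the cross-covariances are all true-score covariance, so they carry over unchanged; only the diagonal terms shrink to ρᵢσᵢ².
True-score variance = [17.5²·0.74 + 3²·10.4²·0.90 + 8.3²·0.70] + 895.28 = 1150.94 + 895.28 = 2046.22.
Reliability = 2046.22 / 2243.86 = 0.912.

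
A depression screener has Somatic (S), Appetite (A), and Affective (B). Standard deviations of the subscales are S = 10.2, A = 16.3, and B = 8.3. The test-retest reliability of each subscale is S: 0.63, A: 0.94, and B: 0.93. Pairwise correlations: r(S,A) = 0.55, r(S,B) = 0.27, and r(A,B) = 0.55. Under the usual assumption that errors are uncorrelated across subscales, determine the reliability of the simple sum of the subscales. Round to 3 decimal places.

Var(S+A+B) = 10.2² + 16.3² + 8.3² + 2·[10.2·16.3·0.55 + 10.2·8.3·0.27 + 16.3·8.3·0.55] = 438.62 + 377.421 = 816.041.
Because errors are independent across components, Cov(Tᵢ,Tⱼ) = Cov(Xᵢ,Xⱼ); the off-diagonal part of the true-score variance is the same as above.
True-score variance = [10.2²·0.63 + 16.3²·0.94 + 8.3²·0.93] + 377.421 = 379.361 + 377.421 = 756.783.
Reliability = 756.783 / 816.041 = 0.927.

0.927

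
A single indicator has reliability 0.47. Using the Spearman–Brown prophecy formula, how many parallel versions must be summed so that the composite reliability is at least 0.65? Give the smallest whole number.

k ≥ ρ*(1−ρ₁)/(ρ₁(1−ρ*)) = 0.65·0.53 / (0.47·0.35) = 2.094.
Smallest integer k = 3.

3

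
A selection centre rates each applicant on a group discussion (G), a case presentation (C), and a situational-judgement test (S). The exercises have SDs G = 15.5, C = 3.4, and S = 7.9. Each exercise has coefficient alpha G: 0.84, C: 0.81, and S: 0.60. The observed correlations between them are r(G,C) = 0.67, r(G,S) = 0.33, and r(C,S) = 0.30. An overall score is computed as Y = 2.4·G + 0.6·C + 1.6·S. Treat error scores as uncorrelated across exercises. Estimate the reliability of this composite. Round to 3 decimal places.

Var(Y) = 2.4²·15.5² + 0.6²·3.4² + 1.6²·7.9² + 2·[1.44·15.5·3.4·0.67 + 3.84·15.5·7.9·0.33 + 0.96·3.4·7.9·0.30] = 1547.77 + 427.499 = 1975.27.
Under uncorrelated errors the observed covariances equal the true-score covariances, so only the own-variance terms attenuate.
True-score variance = [2.4²·15.5²·0.84 + 0.6²·3.4²·0.81 + 1.6²·7.9²·0.60] + 427.499 = 1261.66 + 427.499 = 1689.16.
Reliability = 1689.16 / 1975.27 = 0.855.

0.855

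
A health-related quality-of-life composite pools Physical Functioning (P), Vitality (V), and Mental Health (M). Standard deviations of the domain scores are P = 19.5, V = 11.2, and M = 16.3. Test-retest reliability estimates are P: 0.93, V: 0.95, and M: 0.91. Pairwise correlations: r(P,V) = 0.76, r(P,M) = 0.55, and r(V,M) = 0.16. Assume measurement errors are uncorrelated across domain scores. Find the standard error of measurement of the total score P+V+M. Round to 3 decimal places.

Var(total) = 771.38 + 740.022 = 1511.4.
True-score variance = 714.578 + 740.022 = 1454.6, so reliability = 0.9624.
Error variance = 1511.4 − 1454.6 = 56.8016; SEM = √56.8016 = 7.537.

7.537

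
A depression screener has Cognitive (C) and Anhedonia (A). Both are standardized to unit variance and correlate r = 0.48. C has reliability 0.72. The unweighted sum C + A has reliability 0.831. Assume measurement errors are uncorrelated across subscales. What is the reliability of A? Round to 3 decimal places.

0.780

Var(C+A) = 2 + 2·0.48 = 2.960.
True-score variance = ρ_C + ρ_A + 2·0.48, so 0.831 = (0.72 + ρ_A + 0.96) / 2.960.
ρ_A = 0.831·2.960 − 0.72 − 0.96 = 0.780.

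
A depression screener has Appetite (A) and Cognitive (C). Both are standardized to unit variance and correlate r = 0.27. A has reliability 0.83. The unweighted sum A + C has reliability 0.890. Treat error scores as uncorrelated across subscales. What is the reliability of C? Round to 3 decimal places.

0.891

Var(A+C) = 2 + 2·0.27 = 2.540.
True-score variance = ρ_A + ρ_C + 2·0.27, so 0.890 = (0.83 + ρ_C + 0.54) / 2.540.
ρ_C = 0.890·2.540 − 0.83 − 0.54 = 0.891.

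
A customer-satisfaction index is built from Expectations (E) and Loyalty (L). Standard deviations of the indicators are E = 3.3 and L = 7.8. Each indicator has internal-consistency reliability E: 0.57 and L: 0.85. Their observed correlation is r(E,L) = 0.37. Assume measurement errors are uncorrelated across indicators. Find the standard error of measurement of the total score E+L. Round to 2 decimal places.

3.72

Var(total) = 71.73 + 19.0476 = 90.7776.
True-score variance = 57.9213 + 19.0476 = 76.9689, so reliability = 0.8479.
Error variance = 90.7776 − 76.9689 = 13.8087; SEM = √13.8087 = 3.72.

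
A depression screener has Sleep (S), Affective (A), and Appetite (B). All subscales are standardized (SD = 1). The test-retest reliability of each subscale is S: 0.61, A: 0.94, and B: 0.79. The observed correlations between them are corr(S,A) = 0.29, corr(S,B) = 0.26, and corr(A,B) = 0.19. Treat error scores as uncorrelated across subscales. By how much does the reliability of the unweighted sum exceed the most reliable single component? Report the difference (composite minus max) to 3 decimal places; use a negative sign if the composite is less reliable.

Var(sum) = 3 + 1.48 = 4.48; true-score variance = 2.34 + 1.48 = 3.82; composite reliability = 0.8527.
Max component reliability = 0.9400.
Difference = 0.8527 − 0.9400 = -0.087.

-0.087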